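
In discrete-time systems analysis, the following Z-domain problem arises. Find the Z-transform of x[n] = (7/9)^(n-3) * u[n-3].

Time-shifting property: if X(z) = Z{x[n]}, then Z{x[n-d]} = z^(-d) * X(z)
X(z) = z/(z - 7/9) for x[n] = (7/9)^n * u[n]
Z{x[n-3]} = z^(-3) * z/(z - 7/9) = z^(-2)/(z - 7/9)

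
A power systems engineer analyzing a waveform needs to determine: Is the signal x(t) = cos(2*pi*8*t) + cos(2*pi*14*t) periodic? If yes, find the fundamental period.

f1 = 8 Hz, f2 = 14 Hz
Period T1 = 1/8, T2 = 1/14
Ratio T1/T2 = 14/8, which is rational.
The signal is periodic with fundamental period T = 1/GCD(8,14) = 1/2 s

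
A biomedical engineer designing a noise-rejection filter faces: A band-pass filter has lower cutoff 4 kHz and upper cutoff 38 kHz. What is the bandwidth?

Bandwidth = f_high - f_low
= 38 kHz - 4 kHz = 34 kHz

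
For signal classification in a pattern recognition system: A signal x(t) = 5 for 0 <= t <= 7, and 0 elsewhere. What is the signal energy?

Energy = integral of |x(t)|^2 dt over the signal duration
= 5^2 * 7 = 25 * 7 = 175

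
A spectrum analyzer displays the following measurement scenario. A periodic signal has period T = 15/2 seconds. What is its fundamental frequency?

The fundamental frequency is the reciprocal of the period.
f = 1/T = 1/(15/2) = 2/15 Hz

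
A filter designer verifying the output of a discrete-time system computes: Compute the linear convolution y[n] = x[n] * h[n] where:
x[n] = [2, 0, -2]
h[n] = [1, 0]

y[n] = sum_k x[k]*h[n-k]. Output length = len(x) + len(h) - 1 = 3 + 2 - 1 = 4.
y[0] = 2*1 = 2
y[1] = 0*1 + 2*0 = 0
y[2] = -2*1 + 0*0 = -2
y[3] = -2*0 = 0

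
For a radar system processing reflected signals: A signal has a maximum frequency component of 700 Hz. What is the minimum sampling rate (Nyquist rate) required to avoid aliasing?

By the Nyquist-Shannon sampling theorem,
the minimum sampling rate (Nyquist rate) must be at least 2 * f_max.
Nyquist rate = 2 * 700 Hz = 1400 Hz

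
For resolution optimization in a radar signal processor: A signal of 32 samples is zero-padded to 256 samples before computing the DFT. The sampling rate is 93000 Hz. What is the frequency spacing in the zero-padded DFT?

Original DFT: N = 32, resolution = f_s/N = 93000/32 = 11625/4 Hz
Zero-padded DFT: N = 256, resolution = f_s/N = 93000/256 = 11625/32 Hz
Zero-padding interpolates the spectrum (finer frequency grid)
but does NOT improve the true spectral resolution (ability to resolve close frequencies).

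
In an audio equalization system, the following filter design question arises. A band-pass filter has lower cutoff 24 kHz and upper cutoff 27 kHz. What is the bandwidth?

Bandwidth = f_high - f_low
= 27 kHz - 24 kHz = 3 kHz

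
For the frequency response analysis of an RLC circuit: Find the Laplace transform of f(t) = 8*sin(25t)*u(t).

Standard pair: sin(wt)*u(t) <-> w/(s^2+w^2)
With w = 25: L{8*sin(25t)*u(t)} = 200/(s^2+625)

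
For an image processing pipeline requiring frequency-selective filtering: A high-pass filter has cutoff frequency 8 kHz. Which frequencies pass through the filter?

A high-pass filter passes all frequencies above the cutoff frequency 8 kHz and attenuates lower frequencies.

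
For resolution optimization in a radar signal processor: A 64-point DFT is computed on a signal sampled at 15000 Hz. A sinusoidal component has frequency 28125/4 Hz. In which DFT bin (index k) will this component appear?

DFT frequency resolution = f_s/N = 15000/64 = 1875/8 Hz
Bin index k = f_signal / resolution = 28125/4 / 1875/8 = 30
The signal frequency 28125/4 Hz falls in DFT bin k = 30.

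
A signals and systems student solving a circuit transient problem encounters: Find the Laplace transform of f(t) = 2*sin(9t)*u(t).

Standard pair: sin(wt)*u(t) <-> w/(s^2+w^2)
With w = 9: L{2*sin(9t)*u(t)} = 18/(s^2+81)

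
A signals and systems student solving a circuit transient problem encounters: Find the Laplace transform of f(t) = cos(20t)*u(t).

Standard pair: cos(wt)*u(t) <-> s/(s^2+w^2)
With w = 20: L{cos(20t)*u(t)} = s/(s^2+400)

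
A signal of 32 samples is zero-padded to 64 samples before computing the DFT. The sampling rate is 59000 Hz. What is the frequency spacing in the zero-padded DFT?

Original DFT: N = 32, resolution = f_s/N = 59000/32 = 7375/4 Hz
Zero-padded DFT: N = 64, resolution = f_s/N = 59000/64 = 7375/8 Hz
Zero-padding interpolates the spectrum (finer frequency grid)
but does NOT improve the true spectral resolution (ability to resolve close frequencies).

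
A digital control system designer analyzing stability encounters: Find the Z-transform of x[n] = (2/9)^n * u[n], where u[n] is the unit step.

The Z-transform of a^n * u[n] is z/(z-a) for |z| > |a|.
Here a = 2/9, so X(z) = z/(z - (2/9)) = 9z/(9z - 2)
ROC: |z| > 2/9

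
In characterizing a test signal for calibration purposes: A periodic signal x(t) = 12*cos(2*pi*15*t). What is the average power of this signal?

Average power of A*cos(wt) is A^2/2.
P = 12^2 / 2 = 144/2 = 72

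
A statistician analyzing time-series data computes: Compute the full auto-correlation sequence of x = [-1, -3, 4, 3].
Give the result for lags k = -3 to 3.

r_xx[k] = sum_m x[m]*x[m+k], indexed from 0, for k = -3 to 3:
  r_xx[-3] = x[3]*x[0] = -3
  r_xx[-2] = x[2]*x[0] + x[3]*x[1] = -13
  r_xx[-1] = x[1]*x[0] + x[2]*x[1] + x[3]*x[2] = 3
  r_xx[0] = x[0]*x[0] + x[1]*x[1] + x[2]*x[2] + x[3]*x[3] = 35
  r_xx[1] = x[0]*x[1] + x[1]*x[2] + x[2]*x[3] = 3
  r_xx[2] = x[0]*x[2] + x[1]*x[3] = -13
  r_xx[3] = x[0]*x[3] = -3
r_xx = [-3, -13, 3, 35, 3, -13, -3]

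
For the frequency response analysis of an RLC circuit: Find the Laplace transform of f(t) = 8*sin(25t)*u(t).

Standard pair: sin(wt)*u(t) <-> w/(s^2+w^2)
With w = 25: L{8*sin(25t)*u(t)} = 200/(s^2+625)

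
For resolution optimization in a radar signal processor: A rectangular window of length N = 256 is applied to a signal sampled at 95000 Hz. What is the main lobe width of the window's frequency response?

For a rectangular window of length N,
the main lobe width in frequency is 2*f_s/N.
= 2*95000/256 = 11875/16 Hz
This determines the minimum frequency separation for resolving two sinusoids.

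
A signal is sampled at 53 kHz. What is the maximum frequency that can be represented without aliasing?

The maximum frequency that can be represented without aliasing
is the Nyquist frequency: f_max = f_s / 2 = 53 kHz / 2 = 53/2 kHz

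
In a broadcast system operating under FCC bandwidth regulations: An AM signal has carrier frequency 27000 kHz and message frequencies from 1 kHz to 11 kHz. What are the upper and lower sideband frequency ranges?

Upper sideband (USB) = fc + [fm_low, fm_high] = 27000 + [1, 11] = [27001, 27011] kHz
Lower sideband (LSB) = fc - [fm_high, fm_low] = 27000 - [11, 1] = [26989, 26999] kHz
Total occupied spectrum: 26989 kHz to 27011 kHz (plus carrier at 27000 kHz)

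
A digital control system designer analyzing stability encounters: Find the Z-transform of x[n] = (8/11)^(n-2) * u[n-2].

Time-shifting property: if X(z) = Z{x[n]}, then Z{x[n-d]} = z^(-d) * X(z)
X(z) = z/(z - 8/11) for x[n] = (8/11)^n * u[n]
Z{x[n-2]} = z^(-2) * z/(z - 8/11) = z^(-1)/(z - 8/11)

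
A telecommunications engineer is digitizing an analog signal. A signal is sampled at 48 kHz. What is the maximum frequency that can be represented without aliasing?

The maximum frequency that can be represented without aliasing
is the Nyquist frequency: f_max = f_s / 2 = 48 kHz / 2 = 24 kHz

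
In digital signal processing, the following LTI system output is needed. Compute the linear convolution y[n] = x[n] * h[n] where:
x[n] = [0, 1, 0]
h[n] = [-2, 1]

y[n] = sum_k x[k]*h[n-k]. Output length = len(x) + len(h) - 1 = 3 + 2 - 1 = 4.
y[0] = 0*-2 = 0
y[1] = 1*-2 + 0*1 = -2
y[2] = 0*-2 + 1*1 = 1
y[3] = 0*1 = 0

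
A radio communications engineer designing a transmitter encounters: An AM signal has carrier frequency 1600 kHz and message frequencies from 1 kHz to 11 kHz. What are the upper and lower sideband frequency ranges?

Upper sideband (USB) = fc + [fm_low, fm_high] = 1600 + [1, 11] = [1601, 1611] kHz
Lower sideband (LSB) = fc - [fm_high, fm_low] = 1600 - [11, 1] = [1589, 1599] kHz
Total occupied spectrum: 1589 kHz to 1611 kHz (plus carrier at 1600 kHz)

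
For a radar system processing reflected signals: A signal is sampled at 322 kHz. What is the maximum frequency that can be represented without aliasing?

The maximum frequency that can be represented without aliasing
is the Nyquist frequency: f_max = f_s / 2 = 322 kHz / 2 = 161 kHz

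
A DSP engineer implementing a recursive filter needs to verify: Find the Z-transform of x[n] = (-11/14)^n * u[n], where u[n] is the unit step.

The Z-transform of a^n * u[n] is z/(z-a) for |z| > |a|.
Here a = -11/14, so X(z) = z/(z - (-11/14)) = 14z/(14z + 11)
ROC: |z| > 11/14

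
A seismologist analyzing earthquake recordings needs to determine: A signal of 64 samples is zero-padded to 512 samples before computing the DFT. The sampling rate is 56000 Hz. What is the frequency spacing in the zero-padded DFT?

Original DFT: N = 64, resolution = f_s/N = 56000/64 = 875 Hz
Zero-padded DFT: N = 512, resolution = f_s/N = 56000/512 = 875/8 Hz
Zero-padding interpolates the spectrum (finer frequency grid)
but does NOT improve the true spectral resolution (ability to resolve close frequencies).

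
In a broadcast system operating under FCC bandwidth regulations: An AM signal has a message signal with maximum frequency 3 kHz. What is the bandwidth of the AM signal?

In AM (double-sideband), the bandwidth is twice the message frequency.
BW = 2 * f_m = 2 * 3 kHz = 6 kHz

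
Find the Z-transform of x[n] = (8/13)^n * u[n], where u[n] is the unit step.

The Z-transform of a^n * u[n] is z/(z-a) for |z| > |a|.
Here a = 8/13, so X(z) = z/(z - (8/13)) = 13z/(13z - 8)
ROC: |z| > 8/13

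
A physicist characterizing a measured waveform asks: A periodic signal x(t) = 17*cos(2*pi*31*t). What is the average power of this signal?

Average power of A*cos(wt) is A^2/2.
P = 17^2 / 2 = 289/2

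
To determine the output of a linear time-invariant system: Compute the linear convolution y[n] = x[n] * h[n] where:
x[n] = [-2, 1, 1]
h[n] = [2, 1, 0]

y[n] = sum_k x[k]*h[n-k]. Output length = len(x) + len(h) - 1 = 3 + 3 - 1 = 5.
y[0] = -2*2 = -4
y[1] = 1*2 + -2*1 = 0
y[2] = 1*2 + 1*1 + -2*0 = 3
y[3] = 1*1 + 1*0 = 1
y[4] = 1*0 = 0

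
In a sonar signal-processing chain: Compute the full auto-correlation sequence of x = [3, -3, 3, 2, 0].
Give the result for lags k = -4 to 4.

r_xx[k] = sum_m x[m]*x[m+k], indexed from 0, for k = -4 to 4:
  r_xx[-4] = x[4]*x[0] = 0
  r_xx[-3] = x[3]*x[0] + x[4]*x[1] = 6
  r_xx[-2] = x[2]*x[0] + x[3]*x[1] + x[4]*x[2] = 3
  r_xx[-1] = x[1]*x[0] + x[2]*x[1] + x[3]*x[2] + x[4]*x[3] = -12
  r_xx[0] = x[0]*x[0] + x[1]*x[1] + x[2]*x[2] + x[3]*x[3] + x[4]*x[4] = 31
  r_xx[1] = x[0]*x[1] + x[1]*x[2] + x[2]*x[3] + x[3]*x[4] = -12
  r_xx[2] = x[0]*x[2] + x[1]*x[3] + x[2]*x[4] = 3
  r_xx[3] = x[0]*x[3] + x[1]*x[4] = 6
  r_xx[4] = x[0]*x[4] = 0
r_xx = [0, 6, 3, -12, 31, -12, 3, 6, 0]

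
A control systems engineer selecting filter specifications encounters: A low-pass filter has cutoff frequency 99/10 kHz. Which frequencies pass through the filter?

A low-pass filter passes all frequencies below the cutoff frequency 99/10 kHz and attenuates higher frequencies.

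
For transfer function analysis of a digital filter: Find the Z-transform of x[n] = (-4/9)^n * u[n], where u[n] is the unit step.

The Z-transform of a^n * u[n] is z/(z-a) for |z| > |a|.
Here a = -4/9, so X(z) = z/(z - (-4/9)) = 9z/(9z + 4)
ROC: |z| > 4/9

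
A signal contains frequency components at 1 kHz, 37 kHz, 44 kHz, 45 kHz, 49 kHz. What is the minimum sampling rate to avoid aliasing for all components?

The highest frequency component is f_max = 49 kHz.
Nyquist rate = 2 * f_max = 2 * 49 kHz = 98 kHz.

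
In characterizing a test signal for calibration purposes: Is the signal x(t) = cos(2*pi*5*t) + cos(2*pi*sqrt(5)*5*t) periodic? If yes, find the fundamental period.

f1 = 5 Hz, f2 = 5*sqrt(5) Hz
Ratio f2/f1 = sqrt(5), which is irrational.
Since the frequency ratio is irrational, no common period exists.
The signal is not periodic.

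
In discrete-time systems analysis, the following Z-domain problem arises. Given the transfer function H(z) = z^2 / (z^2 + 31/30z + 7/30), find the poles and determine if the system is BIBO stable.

Poles are roots of the denominator: z^2 + 31/30z + 7/30 = 0.
Quadratic formula: z = [-(31/30) +/- sqrt((31/30)^2 - 4*(7/30))] / 2
Discriminant = 961/900 - 14/15 = 121/900; sqrt = 11/30.
z = (-31/30 +/- 11/30) / 2 => z = -1/3 or z = -7/10.
|p1| = 1/3, |p2| = 7/10.
For BIBO stability, all poles must lie inside the unit circle (|p| < 1).
System is STABLE since both |p| < 1.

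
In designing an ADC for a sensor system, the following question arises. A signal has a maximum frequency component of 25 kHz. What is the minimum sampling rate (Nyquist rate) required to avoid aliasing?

By the Nyquist-Shannon sampling theorem,
the minimum sampling rate (Nyquist rate) must be at least 2 * f_max.
Nyquist rate = 2 * 25 kHz = 50 kHz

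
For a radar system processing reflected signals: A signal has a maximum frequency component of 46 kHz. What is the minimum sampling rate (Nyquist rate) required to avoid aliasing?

By the Nyquist-Shannon sampling theorem,
the minimum sampling rate (Nyquist rate) must be at least 2 * f_max.
Nyquist rate = 2 * 46 kHz = 92 kHz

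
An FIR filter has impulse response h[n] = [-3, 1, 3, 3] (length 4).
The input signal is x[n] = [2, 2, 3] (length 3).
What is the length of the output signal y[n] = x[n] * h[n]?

For linear convolution, the output length is:
len(y) = len(x) + len(h) - 1 = 3 + 4 - 1 = 6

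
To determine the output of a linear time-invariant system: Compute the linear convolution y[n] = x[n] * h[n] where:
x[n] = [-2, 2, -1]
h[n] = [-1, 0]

y[n] = sum_k x[k]*h[n-k]. Output length = len(x) + len(h) - 1 = 3 + 2 - 1 = 4.
y[0] = -2*-1 = 2
y[1] = 2*-1 + -2*0 = -2
y[2] = -1*-1 + 2*0 = 1
y[3] = -1*0 = 0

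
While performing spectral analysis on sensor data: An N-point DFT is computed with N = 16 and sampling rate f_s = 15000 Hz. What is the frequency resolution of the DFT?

DFT frequency resolution = f_s / N
= 15000 / 16 = 1875/2 Hz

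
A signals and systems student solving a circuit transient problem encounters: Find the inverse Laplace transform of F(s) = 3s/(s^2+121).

Standard pair: s/(s^2+w^2) <-> cos(wt)*u(t)
With k=3, w=11: f(t) = 3*cos(11t)*u(t)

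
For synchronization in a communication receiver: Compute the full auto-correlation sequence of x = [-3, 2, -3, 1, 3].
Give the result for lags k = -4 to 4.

r_xx[k] = sum_m x[m]*x[m+k], indexed from 0, for k = -4 to 4:
  r_xx[-4] = x[4]*x[0] = -9
  r_xx[-3] = x[3]*x[0] + x[4]*x[1] = 3
  r_xx[-2] = x[2]*x[0] + x[3]*x[1] + x[4]*x[2] = 2
  r_xx[-1] = x[1]*x[0] + x[2]*x[1] + x[3]*x[2] + x[4]*x[3] = -12
  r_xx[0] = x[0]*x[0] + x[1]*x[1] + x[2]*x[2] + x[3]*x[3] + x[4]*x[4] = 32
  r_xx[1] = x[0]*x[1] + x[1]*x[2] + x[2]*x[3] + x[3]*x[4] = -12
  r_xx[2] = x[0]*x[2] + x[1]*x[3] + x[2]*x[4] = 2
  r_xx[3] = x[0]*x[3] + x[1]*x[4] = 3
  r_xx[4] = x[0]*x[4] = -9
r_xx = [-9, 3, 2, -12, 32, -12, 2, 3, -9]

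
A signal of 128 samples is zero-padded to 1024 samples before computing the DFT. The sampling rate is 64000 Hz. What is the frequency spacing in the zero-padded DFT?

Original DFT: N = 128, resolution = f_s/N = 64000/128 = 500 Hz
Zero-padded DFT: N = 1024, resolution = f_s/N = 64000/1024 = 125/2 Hz
Zero-padding interpolates the spectrum (finer frequency grid)
but does NOT improve the true spectral resolution (ability to resolve close frequencies).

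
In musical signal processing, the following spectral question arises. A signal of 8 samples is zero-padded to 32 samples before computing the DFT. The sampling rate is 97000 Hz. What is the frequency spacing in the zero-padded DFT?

Original DFT: N = 8, resolution = f_s/N = 97000/8 = 12125 Hz
Zero-padded DFT: N = 32, resolution = f_s/N = 97000/32 = 12125/4 Hz
Zero-padding interpolates the spectrum (finer frequency grid)
but does NOT improve the true spectral resolution (ability to resolve close frequencies).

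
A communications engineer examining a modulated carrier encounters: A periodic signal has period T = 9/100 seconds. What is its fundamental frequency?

The fundamental frequency is the reciprocal of the period.
f = 1/T = 1/(9/100) = 100/9 Hz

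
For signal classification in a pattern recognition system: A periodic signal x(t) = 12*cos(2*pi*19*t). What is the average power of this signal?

Average power of A*cos(wt) is A^2/2.
P = 12^2 / 2 = 144/2 = 72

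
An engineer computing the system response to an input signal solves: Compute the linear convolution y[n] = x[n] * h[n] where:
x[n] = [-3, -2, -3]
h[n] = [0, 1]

y[n] = sum_k x[k]*h[n-k]. Output length = len(x) + len(h) - 1 = 3 + 2 - 1 = 4.
y[0] = -3*0 = 0
y[1] = -2*0 + -3*1 = -3
y[2] = -3*0 + -2*1 = -2
y[3] = -3*1 = -3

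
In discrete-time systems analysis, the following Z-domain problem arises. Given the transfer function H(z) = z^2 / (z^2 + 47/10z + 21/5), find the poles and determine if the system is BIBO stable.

Poles are roots of the denominator: z^2 + 47/10z + 21/5 = 0.
Quadratic formula: z = [-(47/10) +/- sqrt((47/10)^2 - 4*(21/5))] / 2
Discriminant = 2209/100 - 84/5 = 529/100; sqrt = 23/10.
z = (-47/10 +/- 23/10) / 2 => z = -6/5 or z = -7/2.
|p1| = 7/2, |p2| = 6/5.
For BIBO stability, all poles must lie inside the unit circle (|p| < 1).
System is UNSTABLE since at least one |p| >= 1.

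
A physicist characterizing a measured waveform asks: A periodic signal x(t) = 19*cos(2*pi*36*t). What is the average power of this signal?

Average power of A*cos(wt) is A^2/2.
P = 19^2 / 2 = 361/2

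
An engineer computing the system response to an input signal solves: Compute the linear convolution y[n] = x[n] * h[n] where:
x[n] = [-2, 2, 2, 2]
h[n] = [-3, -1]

y[n] = sum_k x[k]*h[n-k]. Output length = len(x) + len(h) - 1 = 4 + 2 - 1 = 5.
y[0] = -2*-3 = 6
y[1] = 2*-3 + -2*-1 = -4
y[2] = 2*-3 + 2*-1 = -8
y[3] = 2*-3 + 2*-1 = -8
y[4] = 2*-1 = -2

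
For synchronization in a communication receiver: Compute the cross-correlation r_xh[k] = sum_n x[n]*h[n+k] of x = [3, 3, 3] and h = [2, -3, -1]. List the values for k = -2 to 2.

Both sequences indexed from 0 and zero outside their support.
Lags with overlap: k = -2 to 2.
  r_xh[-2] = x[2]*h[0] = 6
  r_xh[-1] = x[1]*h[0] + x[2]*h[1] = -3
  r_xh[0] = x[0]*h[0] + x[1]*h[1] + x[2]*h[2] = -6
  r_xh[1] = x[0]*h[1] + x[1]*h[2] = -12
  r_xh[2] = x[0]*h[2] = -3
r_xh = [6, -3, -6, -12, -3] (for k = -2, ..., 2)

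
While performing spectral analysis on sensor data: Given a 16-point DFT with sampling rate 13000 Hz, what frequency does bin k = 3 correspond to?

The frequency of DFT bin k is: f_k = k * f_s / N
f_3 = 3 * 13000 / 16 = 4875/2 Hz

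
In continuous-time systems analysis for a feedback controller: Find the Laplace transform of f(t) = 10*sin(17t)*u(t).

Standard pair: sin(wt)*u(t) <-> w/(s^2+w^2)
With w = 17: L{10*sin(17t)*u(t)} = 170/(s^2+289)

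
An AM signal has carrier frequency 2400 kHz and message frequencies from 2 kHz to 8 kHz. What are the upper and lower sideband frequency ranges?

Upper sideband (USB) = fc + [fm_low, fm_high] = 2400 + [2, 8] = [2402, 2408] kHz
Lower sideband (LSB) = fc - [fm_high, fm_low] = 2400 - [8, 2] = [2392, 2398] kHz
Total occupied spectrum: 2392 kHz to 2408 kHz (plus carrier at 2400 kHz)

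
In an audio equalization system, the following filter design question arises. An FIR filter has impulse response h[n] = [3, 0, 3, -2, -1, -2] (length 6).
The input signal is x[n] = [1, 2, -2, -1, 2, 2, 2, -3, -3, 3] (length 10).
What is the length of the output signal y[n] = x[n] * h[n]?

For linear convolution, the output length is:
len(y) = len(x) + len(h) - 1 = 10 + 6 - 1 = 15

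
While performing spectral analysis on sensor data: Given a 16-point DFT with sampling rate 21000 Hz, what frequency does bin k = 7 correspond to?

The frequency of DFT bin k is: f_k = k * f_s / N
f_7 = 7 * 21000 / 16 = 18375/2 Hz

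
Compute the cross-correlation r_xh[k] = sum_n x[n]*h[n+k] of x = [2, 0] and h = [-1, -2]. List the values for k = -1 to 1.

Both sequences indexed from 0 and zero outside their support.
Lags with overlap: k = -1 to 1.
  r_xh[-1] = x[1]*h[0] = 0
  r_xh[0] = x[0]*h[0] + x[1]*h[1] = -2
  r_xh[1] = x[0]*h[1] = -4
r_xh = [0, -2, -4] (for k = -1, ..., 1)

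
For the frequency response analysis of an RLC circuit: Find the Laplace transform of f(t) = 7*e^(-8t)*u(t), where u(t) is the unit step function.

Standard Laplace transform pair:
e^(-at)*u(t) <-> 1/(s+a)
With a = 8: L{7*e^(-8t)*u(t)} = 7/(s+8), ROC: Re(s) > -8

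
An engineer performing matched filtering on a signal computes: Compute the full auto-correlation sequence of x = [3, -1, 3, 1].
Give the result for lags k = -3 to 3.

r_xx[k] = sum_m x[m]*x[m+k], indexed from 0, for k = -3 to 3:
  r_xx[-3] = x[3]*x[0] = 3
  r_xx[-2] = x[2]*x[0] + x[3]*x[1] = 8
  r_xx[-1] = x[1]*x[0] + x[2]*x[1] + x[3]*x[2] = -3
  r_xx[0] = x[0]*x[0] + x[1]*x[1] + x[2]*x[2] + x[3]*x[3] = 20
  r_xx[1] = x[0]*x[1] + x[1]*x[2] + x[2]*x[3] = -3
  r_xx[2] = x[0]*x[2] + x[1]*x[3] = 8
  r_xx[3] = x[0]*x[3] = 3
r_xx = [3, 8, -3, 20, -3, 8, 3]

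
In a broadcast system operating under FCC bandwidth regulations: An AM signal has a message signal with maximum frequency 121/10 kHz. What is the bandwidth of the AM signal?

In AM (double-sideband), the bandwidth is twice the message frequency.
BW = 2 * f_m = 2 * 121/10 kHz = 121/5 kHz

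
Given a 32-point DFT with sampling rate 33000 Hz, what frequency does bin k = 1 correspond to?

The frequency of DFT bin k is: f_k = k * f_s / N
f_1 = 1 * 33000 / 32 = 4125/4 Hz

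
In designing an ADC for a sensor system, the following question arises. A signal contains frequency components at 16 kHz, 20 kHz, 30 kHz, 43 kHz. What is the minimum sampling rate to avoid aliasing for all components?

The highest frequency component is f_max = 43 kHz.
Nyquist rate = 2 * f_max = 2 * 43 kHz = 86 kHz.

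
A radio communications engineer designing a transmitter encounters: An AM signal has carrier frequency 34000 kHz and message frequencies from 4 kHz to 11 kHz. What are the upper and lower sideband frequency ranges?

Upper sideband (USB) = fc + [fm_low, fm_high] = 34000 + [4, 11] = [34004, 34011] kHz
Lower sideband (LSB) = fc - [fm_high, fm_low] = 34000 - [11, 4] = [33989, 33996] kHz
Total occupied spectrum: 33989 kHz to 34011 kHz (plus carrier at 34000 kHz)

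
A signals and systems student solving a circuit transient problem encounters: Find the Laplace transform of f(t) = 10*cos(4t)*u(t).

Standard pair: cos(wt)*u(t) <-> s/(s^2+w^2)
With w = 4: L{10*cos(4t)*u(t)} = 10s/(s^2+16)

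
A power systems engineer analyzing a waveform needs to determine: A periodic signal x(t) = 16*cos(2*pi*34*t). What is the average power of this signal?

Average power of A*cos(wt) is A^2/2.
P = 16^2 / 2 = 256/2 = 128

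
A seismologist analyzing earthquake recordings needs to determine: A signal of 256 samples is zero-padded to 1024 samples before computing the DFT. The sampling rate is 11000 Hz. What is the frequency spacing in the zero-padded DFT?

Original DFT: N = 256, resolution = f_s/N = 11000/256 = 1375/32 Hz
Zero-padded DFT: N = 1024, resolution = f_s/N = 11000/1024 = 1375/128 Hz
Zero-padding interpolates the spectrum (finer frequency grid)
but does NOT improve the true spectral resolution (ability to resolve close frequencies).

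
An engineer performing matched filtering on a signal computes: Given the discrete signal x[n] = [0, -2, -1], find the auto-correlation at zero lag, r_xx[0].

The auto-correlation at zero lag r_xx[0] equals the signal energy.
r_xx[0] = sum of x[n]^2 = 0^2 + (-2)^2 + (-1)^2
= 0 + 4 + 1 = 5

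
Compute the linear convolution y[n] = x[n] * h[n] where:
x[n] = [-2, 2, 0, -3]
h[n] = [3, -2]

y[n] = sum_k x[k]*h[n-k]. Output length = len(x) + len(h) - 1 = 4 + 2 - 1 = 5.
y[0] = -2*3 = -6
y[1] = 2*3 + -2*-2 = 10
y[2] = 0*3 + 2*-2 = -4
y[3] = -3*3 + 0*-2 = -9
y[4] = -3*-2 = 6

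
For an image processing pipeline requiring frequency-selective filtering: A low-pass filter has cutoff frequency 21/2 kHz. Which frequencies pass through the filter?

A low-pass filter passes all frequencies below the cutoff frequency 21/2 kHz and attenuates higher frequencies.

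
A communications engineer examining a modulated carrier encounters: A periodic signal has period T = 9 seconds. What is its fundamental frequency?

The fundamental frequency is the reciprocal of the period.
f = 1/T = 1/(9) = 1/9 Hz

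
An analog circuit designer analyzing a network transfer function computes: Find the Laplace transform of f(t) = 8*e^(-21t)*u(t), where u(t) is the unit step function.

Standard Laplace transform pair:
e^(-at)*u(t) <-> 1/(s+a)
With a = 21: L{8*e^(-21t)*u(t)} = 8/(s+21), ROC: Re(s) > -21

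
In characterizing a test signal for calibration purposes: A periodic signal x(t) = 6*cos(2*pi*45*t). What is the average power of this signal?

Average power of A*cos(wt) is A^2/2.
P = 6^2 / 2 = 36/2 = 18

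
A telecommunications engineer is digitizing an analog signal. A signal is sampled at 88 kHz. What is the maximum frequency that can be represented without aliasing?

The maximum frequency that can be represented without aliasing
is the Nyquist frequency: f_max = f_s / 2 = 88 kHz / 2 = 44 kHz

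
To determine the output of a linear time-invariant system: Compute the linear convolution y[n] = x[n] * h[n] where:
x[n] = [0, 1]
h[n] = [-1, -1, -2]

y[n] = sum_k x[k]*h[n-k]. Output length = len(x) + len(h) - 1 = 2 + 3 - 1 = 4.
y[0] = 0*-1 = 0
y[1] = 1*-1 + 0*-1 = -1
y[2] = 1*-1 + 0*-2 = -1
y[3] = 1*-2 = -2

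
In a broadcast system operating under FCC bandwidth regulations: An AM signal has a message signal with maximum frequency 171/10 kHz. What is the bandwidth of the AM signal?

In AM (double-sideband), the bandwidth is twice the message frequency.
BW = 2 * f_m = 2 * 171/10 kHz = 171/5 kHz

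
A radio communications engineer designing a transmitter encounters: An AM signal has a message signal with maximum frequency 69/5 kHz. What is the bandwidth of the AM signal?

In AM (double-sideband), the bandwidth is twice the message frequency.
BW = 2 * f_m = 2 * 69/5 kHz = 138/5 kHz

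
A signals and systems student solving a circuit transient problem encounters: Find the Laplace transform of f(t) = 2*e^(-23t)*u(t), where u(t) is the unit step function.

Standard Laplace transform pair:
e^(-at)*u(t) <-> 1/(s+a)
With a = 23: L{2*e^(-23t)*u(t)} = 2/(s+23), ROC: Re(s) > -23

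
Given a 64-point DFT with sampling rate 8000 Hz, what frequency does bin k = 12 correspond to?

The frequency of DFT bin k is: f_k = k * f_s / N
f_12 = 12 * 8000 / 64 = 1500 Hz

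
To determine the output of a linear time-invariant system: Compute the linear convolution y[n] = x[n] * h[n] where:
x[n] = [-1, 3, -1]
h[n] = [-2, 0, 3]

y[n] = sum_k x[k]*h[n-k]. Output length = len(x) + len(h) - 1 = 3 + 3 - 1 = 5.
y[0] = -1*-2 = 2
y[1] = 3*-2 + -1*0 = -6
y[2] = -1*-2 + 3*0 + -1*3 = -1
y[3] = -1*0 + 3*3 = 9
y[4] = -1*3 = -3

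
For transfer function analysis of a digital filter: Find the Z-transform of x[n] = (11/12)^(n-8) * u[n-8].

Time-shifting property: if X(z) = Z{x[n]}, then Z{x[n-d]} = z^(-d) * X(z)
X(z) = z/(z - 11/12) for x[n] = (11/12)^n * u[n]
Z{x[n-8]} = z^(-8) * z/(z - 11/12) = z^(-7)/(z - 11/12)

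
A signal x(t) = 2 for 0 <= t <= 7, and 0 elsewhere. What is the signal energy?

Energy = integral of |x(t)|^2 dt over the signal duration
= 2^2 * 7 = 4 * 7 = 28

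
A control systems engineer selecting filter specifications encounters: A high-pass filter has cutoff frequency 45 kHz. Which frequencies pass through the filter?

A high-pass filter passes all frequencies above the cutoff frequency 45 kHz and attenuates lower frequencies.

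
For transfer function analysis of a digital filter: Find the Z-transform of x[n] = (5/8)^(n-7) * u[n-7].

Time-shifting property: if X(z) = Z{x[n]}, then Z{x[n-d]} = z^(-d) * X(z)
X(z) = z/(z - 5/8) for x[n] = (5/8)^n * u[n]
Z{x[n-7]} = z^(-7) * z/(z - 5/8) = z^(-6)/(z - 5/8)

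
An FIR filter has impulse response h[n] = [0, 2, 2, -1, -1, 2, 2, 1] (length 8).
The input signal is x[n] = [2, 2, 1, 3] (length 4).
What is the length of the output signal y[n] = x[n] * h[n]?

For linear convolution, the output length is:
len(y) = len(x) + len(h) - 1 = 4 + 8 - 1 = 11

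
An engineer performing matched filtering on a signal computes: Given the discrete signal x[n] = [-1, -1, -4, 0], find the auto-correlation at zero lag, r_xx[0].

The auto-correlation at zero lag r_xx[0] equals the signal energy.
r_xx[0] = sum of x[n]^2 = (-1)^2 + (-1)^2 + (-4)^2 + 0^2
= 1 + 1 + 16 + 0 = 18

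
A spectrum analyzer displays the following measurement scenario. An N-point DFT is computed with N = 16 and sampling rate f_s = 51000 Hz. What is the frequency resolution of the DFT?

DFT frequency resolution = f_s / N
= 51000 / 16 = 6375/2 Hz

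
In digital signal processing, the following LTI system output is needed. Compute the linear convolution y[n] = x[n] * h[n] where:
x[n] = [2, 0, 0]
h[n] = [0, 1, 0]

y[n] = sum_k x[k]*h[n-k]. Output length = len(x) + len(h) - 1 = 3 + 3 - 1 = 5.
y[0] = 2*0 = 0
y[1] = 0*0 + 2*1 = 2
y[2] = 0*0 + 0*1 + 2*0 = 0
y[3] = 0*1 + 0*0 = 0
y[4] = 0*0 = 0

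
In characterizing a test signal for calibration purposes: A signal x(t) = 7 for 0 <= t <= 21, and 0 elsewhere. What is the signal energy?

Energy = integral of |x(t)|^2 dt over the signal duration
= 7^2 * 21 = 49 * 21 = 1029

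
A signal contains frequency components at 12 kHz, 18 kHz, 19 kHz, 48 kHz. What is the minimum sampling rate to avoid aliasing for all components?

The highest frequency component is f_max = 48 kHz.
Nyquist rate = 2 * f_max = 2 * 48 kHz = 96 kHz.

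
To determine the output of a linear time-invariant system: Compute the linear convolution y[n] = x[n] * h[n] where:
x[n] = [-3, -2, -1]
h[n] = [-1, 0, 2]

y[n] = sum_k x[k]*h[n-k]. Output length = len(x) + len(h) - 1 = 3 + 3 - 1 = 5.
y[0] = -3*-1 = 3
y[1] = -2*-1 + -3*0 = 2
y[2] = -1*-1 + -2*0 + -3*2 = -5
y[3] = -1*0 + -2*2 = -4
y[4] = -1*2 = -2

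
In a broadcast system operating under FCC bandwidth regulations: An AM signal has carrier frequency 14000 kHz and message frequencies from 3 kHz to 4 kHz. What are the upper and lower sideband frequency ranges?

Upper sideband (USB) = fc + [fm_low, fm_high] = 14000 + [3, 4] = [14003, 14004] kHz
Lower sideband (LSB) = fc - [fm_high, fm_low] = 14000 - [4, 3] = [13996, 13997] kHz
Total occupied spectrum: 13996 kHz to 14004 kHz (plus carrier at 14000 kHz)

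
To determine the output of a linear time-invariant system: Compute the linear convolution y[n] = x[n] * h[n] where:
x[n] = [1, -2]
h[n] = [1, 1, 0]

y[n] = sum_k x[k]*h[n-k]. Output length = len(x) + len(h) - 1 = 2 + 3 - 1 = 4.
y[0] = 1*1 = 1
y[1] = -2*1 + 1*1 = -1
y[2] = -2*1 + 1*0 = -2
y[3] = -2*0 = 0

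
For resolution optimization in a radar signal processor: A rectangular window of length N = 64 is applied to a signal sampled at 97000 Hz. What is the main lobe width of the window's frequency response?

For a rectangular window of length N,
the main lobe width in frequency is 2*f_s/N.
= 2*97000/64 = 12125/4 Hz
This determines the minimum frequency separation for resolving two sinusoids.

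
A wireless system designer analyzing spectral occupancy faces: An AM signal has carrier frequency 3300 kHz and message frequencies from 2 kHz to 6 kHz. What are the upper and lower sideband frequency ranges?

Upper sideband (USB) = fc + [fm_low, fm_high] = 3300 + [2, 6] = [3302, 3306] kHz
Lower sideband (LSB) = fc - [fm_high, fm_low] = 3300 - [6, 2] = [3294, 3298] kHz
Total occupied spectrum: 3294 kHz to 3306 kHz (plus carrier at 3300 kHz)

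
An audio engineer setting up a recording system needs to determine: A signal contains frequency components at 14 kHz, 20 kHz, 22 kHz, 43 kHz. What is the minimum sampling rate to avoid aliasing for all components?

The highest frequency component is f_max = 43 kHz.
Nyquist rate = 2 * f_max = 2 * 43 kHz = 86 kHz.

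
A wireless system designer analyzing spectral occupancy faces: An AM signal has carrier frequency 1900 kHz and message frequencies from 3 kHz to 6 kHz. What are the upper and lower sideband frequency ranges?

Upper sideband (USB) = fc + [fm_low, fm_high] = 1900 + [3, 6] = [1903, 1906] kHz
Lower sideband (LSB) = fc - [fm_high, fm_low] = 1900 - [6, 3] = [1894, 1897] kHz
Total occupied spectrum: 1894 kHz to 1906 kHz (plus carrier at 1900 kHz)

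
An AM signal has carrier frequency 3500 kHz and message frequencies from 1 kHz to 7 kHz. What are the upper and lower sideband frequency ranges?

Upper sideband (USB) = fc + [fm_low, fm_high] = 3500 + [1, 7] = [3501, 3507] kHz
Lower sideband (LSB) = fc - [fm_high, fm_low] = 3500 - [7, 1] = [3493, 3499] kHz
Total occupied spectrum: 3493 kHz to 3507 kHz (plus carrier at 3500 kHz)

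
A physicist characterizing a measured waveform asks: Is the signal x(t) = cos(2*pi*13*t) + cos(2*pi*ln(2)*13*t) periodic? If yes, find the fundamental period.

f1 = 13 Hz, f2 = 13*ln(2) Hz
Ratio f2/f1 = ln(2), which is irrational.
Since the frequency ratio is irrational, no common period exists.
The signal is not periodic.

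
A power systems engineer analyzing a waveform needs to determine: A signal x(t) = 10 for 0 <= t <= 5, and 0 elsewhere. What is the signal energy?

Energy = integral of |x(t)|^2 dt over the signal duration
= 10^2 * 5 = 100 * 5 = 500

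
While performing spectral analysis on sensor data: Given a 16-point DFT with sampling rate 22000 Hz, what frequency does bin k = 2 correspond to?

The frequency of DFT bin k is: f_k = k * f_s / N
f_2 = 2 * 22000 / 16 = 2750 Hz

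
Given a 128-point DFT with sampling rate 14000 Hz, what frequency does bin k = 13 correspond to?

The frequency of DFT bin k is: f_k = k * f_s / N
f_13 = 13 * 14000 / 128 = 11375/8 Hz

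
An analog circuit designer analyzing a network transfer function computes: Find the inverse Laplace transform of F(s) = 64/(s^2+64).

Standard pair: w/(s^2+w^2) <-> sin(wt)*u(t)
Recognize w^2 = 64, so w = 8; numerator 64 = 8*8.
f(t) = 8*sin(8t)*u(t)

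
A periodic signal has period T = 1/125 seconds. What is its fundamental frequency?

The fundamental frequency is the reciprocal of the period.
f = 1/T = 1/(1/125) = 125 Hz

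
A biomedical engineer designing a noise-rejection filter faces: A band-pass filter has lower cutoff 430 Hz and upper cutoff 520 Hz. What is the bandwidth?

Bandwidth = f_high - f_low
= 520 Hz - 430 Hz = 90 Hz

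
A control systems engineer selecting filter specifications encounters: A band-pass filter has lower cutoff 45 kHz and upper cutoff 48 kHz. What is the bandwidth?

Bandwidth = f_high - f_low
= 48 kHz - 45 kHz = 3 kHz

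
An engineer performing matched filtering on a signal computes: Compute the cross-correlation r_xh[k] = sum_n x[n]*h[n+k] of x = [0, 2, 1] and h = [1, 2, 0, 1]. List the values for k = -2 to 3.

Both sequences indexed from 0 and zero outside their support.
Lags with overlap: k = -2 to 3.
  r_xh[-2] = x[2]*h[0] = 1
  r_xh[-1] = x[1]*h[0] + x[2]*h[1] = 4
  r_xh[0] = x[0]*h[0] + x[1]*h[1] + x[2]*h[2] = 4
  r_xh[1] = x[0]*h[1] + x[1]*h[2] + x[2]*h[3] = 1
  r_xh[2] = x[0]*h[2] + x[1]*h[3] = 2
  r_xh[3] = x[0]*h[3] = 0
r_xh = [1, 4, 4, 1, 2, 0] (for k = -2, ..., 3)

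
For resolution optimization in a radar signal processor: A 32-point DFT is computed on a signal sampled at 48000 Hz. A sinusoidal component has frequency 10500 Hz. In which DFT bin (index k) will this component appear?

DFT frequency resolution = f_s/N = 48000/32 = 1500 Hz
Bin index k = f_signal / resolution = 10500 / 1500 = 7
The signal frequency 10500 Hz falls in DFT bin k = 7.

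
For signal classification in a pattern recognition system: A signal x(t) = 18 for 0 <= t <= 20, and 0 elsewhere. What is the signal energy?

Energy = integral of |x(t)|^2 dt over the signal duration
= 18^2 * 20 = 324 * 20 = 6480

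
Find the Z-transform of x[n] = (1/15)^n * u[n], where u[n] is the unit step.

The Z-transform of a^n * u[n] is z/(z-a) for |z| > |a|.
Here a = 1/15, so X(z) = z/(z - (1/15)) = 15z/(15z - 1)
ROC: |z| > 1/15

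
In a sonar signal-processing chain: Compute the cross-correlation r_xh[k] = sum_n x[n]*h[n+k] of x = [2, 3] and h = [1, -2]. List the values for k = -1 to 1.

Both sequences indexed from 0 and zero outside their support.
Lags with overlap: k = -1 to 1.
  r_xh[-1] = x[1]*h[0] = 3
  r_xh[0] = x[0]*h[0] + x[1]*h[1] = -4
  r_xh[1] = x[0]*h[1] = -4
r_xh = [3, -4, -4] (for k = -1, ..., 1)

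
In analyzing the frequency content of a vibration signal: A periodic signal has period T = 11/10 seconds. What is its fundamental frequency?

The fundamental frequency is the reciprocal of the period.
f = 1/T = 1/(11/10) = 10/11 Hz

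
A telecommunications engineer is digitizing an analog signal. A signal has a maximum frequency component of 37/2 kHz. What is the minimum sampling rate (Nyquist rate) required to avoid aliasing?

By the Nyquist-Shannon sampling theorem,
the minimum sampling rate (Nyquist rate) must be at least 2 * f_max.
Nyquist rate = 2 * 37/2 kHz = 37 kHz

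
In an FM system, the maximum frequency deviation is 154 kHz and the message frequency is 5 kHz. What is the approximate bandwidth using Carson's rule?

Carson's rule: BW = 2*(delta_f + f_m)
= 2*(154 + 5) kHz = 318 kHz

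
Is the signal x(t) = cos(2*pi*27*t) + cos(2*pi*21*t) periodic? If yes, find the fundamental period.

f1 = 27 Hz, f2 = 21 Hz
Period T1 = 1/27, T2 = 1/21
Ratio T1/T2 = 21/27, which is rational.
The signal is periodic with fundamental period T = 1/GCD(27,21) = 1/3 s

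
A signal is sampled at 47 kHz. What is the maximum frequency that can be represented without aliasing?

The maximum frequency that can be represented without aliasing
is the Nyquist frequency: f_max = f_s / 2 = 47 kHz / 2 = 47/2 kHz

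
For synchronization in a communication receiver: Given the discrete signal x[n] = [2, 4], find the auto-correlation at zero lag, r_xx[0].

The auto-correlation at zero lag r_xx[0] equals the signal energy.
r_xx[0] = sum of x[n]^2 = 2^2 + 4^2
= 4 + 16 = 20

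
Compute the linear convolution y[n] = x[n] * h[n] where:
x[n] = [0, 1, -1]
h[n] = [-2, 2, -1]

y[n] = sum_k x[k]*h[n-k]. Output length = len(x) + len(h) - 1 = 3 + 3 - 1 = 5.
y[0] = 0*-2 = 0
y[1] = 1*-2 + 0*2 = -2
y[2] = -1*-2 + 1*2 + 0*-1 = 4
y[3] = -1*2 + 1*-1 = -3
y[4] = -1*-1 = 1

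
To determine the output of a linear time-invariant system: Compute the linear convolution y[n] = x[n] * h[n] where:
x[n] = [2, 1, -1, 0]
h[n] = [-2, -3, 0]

y[n] = sum_k x[k]*h[n-k]. Output length = len(x) + len(h) - 1 = 4 + 3 - 1 = 6.
y[0] = 2*-2 = -4
y[1] = 1*-2 + 2*-3 = -8
y[2] = -1*-2 + 1*-3 + 2*0 = -1
y[3] = 0*-2 + -1*-3 + 1*0 = 3
y[4] = 0*-3 + -1*0 = 0
y[5] = 0*0 = 0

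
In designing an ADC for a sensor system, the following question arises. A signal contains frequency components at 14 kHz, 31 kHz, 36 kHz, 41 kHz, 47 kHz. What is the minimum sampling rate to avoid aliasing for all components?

The highest frequency component is f_max = 47 kHz.
Nyquist rate = 2 * f_max = 2 * 47 kHz = 94 kHz.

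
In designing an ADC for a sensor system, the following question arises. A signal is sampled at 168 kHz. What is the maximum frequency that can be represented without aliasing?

The maximum frequency that can be represented without aliasing
is the Nyquist frequency: f_max = f_s / 2 = 168 kHz / 2 = 84 kHz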